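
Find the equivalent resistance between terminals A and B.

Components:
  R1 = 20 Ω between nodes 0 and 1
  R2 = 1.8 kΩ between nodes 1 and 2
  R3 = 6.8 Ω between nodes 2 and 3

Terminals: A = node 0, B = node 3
Reduce the network between node 0 (A) and node 3 (B) by series/parallel combination:
  Rs1 = R1 + R2 (series, joined only at node 1) = 20 + 1800 = 1820 Ω
  Rs2 = R3 + Rs1 (series, joined only at node 2) = 6.8 + 1820 = 1827 Ω
R_eq = 1.827 kΩ

Final answer: 1.827 kΩ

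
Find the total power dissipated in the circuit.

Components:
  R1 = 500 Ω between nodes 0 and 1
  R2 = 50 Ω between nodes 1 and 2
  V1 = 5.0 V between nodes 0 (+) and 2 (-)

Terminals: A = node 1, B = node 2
Nodal analysis, taking node 2 as the 0 V reference.
Source V1 fixes V_0 = 5 V.
KCL at each unknown node (sum of currents leaving = 0; resistances in Ω):
  Node 1: (V_1 - 5)/500 + (V_1 - 0)/50 = 0
Collecting terms: 0.022 × V_1 = 0.01  =>  V_1 = 0.4545 V
Power in each resistor, P = (ΔV)²/R:
  P_R1 = (5 - 0.4545)²/500 = 0.04132 W
  P_R2 = (0.4545 - 0)²/50 = 0.004132 W
P_total = P_R1 + P_R2 = 0.04545 W

Final answer: 0.04545 W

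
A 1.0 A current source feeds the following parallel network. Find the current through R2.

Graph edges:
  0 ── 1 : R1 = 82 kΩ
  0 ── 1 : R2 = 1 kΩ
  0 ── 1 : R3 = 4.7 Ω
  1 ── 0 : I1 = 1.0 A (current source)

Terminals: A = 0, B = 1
All resistors sit directly between nodes 0 and 1, so they are in parallel and share one voltage V; the full source current 1 A splits among them.
1/R_par = 1/82000 + 1/1000 + 1/4.7 = 0.2138 S  =>  R_par = 4.678 Ω
V = I × R_par = 1 × 4.678 = 4.678 V
I_R2 = V/R2 = 4.678/1000 = 0.004678 A

Final answer: 0.004678 A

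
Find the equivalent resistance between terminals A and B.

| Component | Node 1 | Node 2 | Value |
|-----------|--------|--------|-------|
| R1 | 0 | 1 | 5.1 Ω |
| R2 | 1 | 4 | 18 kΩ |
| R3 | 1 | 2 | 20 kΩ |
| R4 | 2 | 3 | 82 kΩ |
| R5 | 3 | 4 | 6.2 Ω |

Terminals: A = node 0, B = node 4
Reduce the network between node 0 (A) and node 4 (B) by series/parallel combination:
  Rs1 = R3 + R4 (series, joined only at node 2) = 20000 + 82000 = 102000 Ω
  Rs2 = R5 + Rs1 (series, joined only at node 3) = 6.2 + 102000 = 102000 Ω
  Rp1 = R2 ‖ Rs2 (parallel, both between nodes 1 and 4) = 1/(1/18000 + 1/102000) = 15300 Ω
  Rs3 = R1 + Rp1 (series, joined only at node 1) = 5.1 + 15300 = 15310 Ω
R_eq = 15.31 kΩ

Final answer: 15.31 kΩ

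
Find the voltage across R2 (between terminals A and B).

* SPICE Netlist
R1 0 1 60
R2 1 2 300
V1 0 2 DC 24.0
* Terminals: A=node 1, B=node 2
R1 and R2 are in series across V1 (node 0 → node 1 → node 2), and the output A–B is taken across R2, so this is a voltage divider.
Series current: I = V1/(R1 + R2) = 24/(60 + 300) = 24/360 = 0.06667 A
V_R2 = I × R2 = V1 × R2/(R1 + R2) = 24 × 300/360 = 20 V

Final answer: 20 V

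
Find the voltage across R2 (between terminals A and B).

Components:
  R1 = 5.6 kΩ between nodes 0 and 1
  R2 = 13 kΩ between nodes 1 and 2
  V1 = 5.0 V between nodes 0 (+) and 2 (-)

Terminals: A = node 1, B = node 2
R1 and R2 are in series across V1 (node 0 → node 1 → node 2), and the output A–B is taken across R2, so this is a voltage divider.
Series current: I = V1/(R1 + R2) = 5/(5600 + 13000) = 5/18600 = 0.0002688 A
V_R2 = I × R2 = V1 × R2/(R1 + R2) = 5 × 13000/18600 = 3.495 V

Final answer: 3.495 V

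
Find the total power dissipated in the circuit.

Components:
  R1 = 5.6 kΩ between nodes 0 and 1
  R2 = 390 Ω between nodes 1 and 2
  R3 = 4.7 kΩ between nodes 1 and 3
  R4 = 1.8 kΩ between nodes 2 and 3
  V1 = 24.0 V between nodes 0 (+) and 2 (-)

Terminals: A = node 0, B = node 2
Nodal analysis, taking node 2 as the 0 V reference.
Source V1 fixes V_0 = 24 V.
KCL at each unknown node (sum of currents leaving = 0; resistances in Ω):
  Node 1: (V_1 - 24)/5600 + (V_1 - 0)/390 + (V_1 - V_3)/4700 = 0
  Node 3: (V_3 - V_1)/4700 + (V_3 - 0)/1800 = 0
Collecting terms (coefficients in siemens):
  0.002955·V_1 - 0.0002128·V_3 = 0.004286
  0.0007683·V_3 - 0.0002128·V_1 = 0
Determinant D = (0.002955)(0.0007683) - (-0.0002128)(-0.0002128) = 0.000002225
V_1 = [(0.004286)(0.0007683) - (-0.0002128)(0)]/D = 1.48 V
V_3 = [(0.002955)(0) - (0.004286)(-0.0002128)]/D = 0.4097 V
Power in each resistor, P = (ΔV)²/R:
  P_R1 = (24 - 1.48)²/5600 = 0.09057 W
  P_R2 = (1.48 - 0)²/390 = 0.005613 W
  P_R3 = (1.48 - 0.4097)²/4700 = 0.0002435 W
  P_R4 = (0 - 0.4097)²/1800 = 0.00009327 W
P_total = P_R1 + P_R2 + P_R3 + P_R4 = 0.09652 W

Final answer: 0.09652 W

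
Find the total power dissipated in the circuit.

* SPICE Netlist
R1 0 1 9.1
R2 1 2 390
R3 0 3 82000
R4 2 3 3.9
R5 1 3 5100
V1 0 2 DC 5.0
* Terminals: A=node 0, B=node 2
Nodal analysis, taking node 2 as the 0 V reference.
Source V1 fixes V_0 = 5 V.
KCL at each unknown node (sum of currents leaving = 0; resistances in Ω):
  Node 1: (V_1 - 5)/9.1 + (V_1 - 0)/390 + (V_1 - V_3)/5100 = 0
  Node 3: (V_3 - 5)/82000 + (V_3 - 0)/3.9 + (V_3 - V_1)/5100 = 0
Collecting terms (coefficients in siemens):
  0.1127·V_1 - 0.0001961·V_3 = 0.5495
  0.2566·V_3 - 0.0001961·V_1 = 0.00006098
Determinant D = (0.1127)(0.2566) - (-0.0001961)(-0.0001961) = 0.02891
V_1 = [(0.5495)(0.2566) - (-0.0001961)(0.00006098)]/D = 4.877 V
V_3 = [(0.1127)(0.00006098) - (0.5495)(-0.0001961)]/D = 0.003964 V
Power in each resistor, P = (ΔV)²/R:
  P_R1 = (5 - 4.877)²/9.1 = 0.001649 W
  P_R2 = (4.877 - 0)²/390 = 0.061 W
  P_R3 = (5 - 0.003964)²/82000 = 0.0003044 W
  P_R4 = (0 - 0.003964)²/3.9 = 0.00000403 W
  P_R5 = (4.877 - 0.003964)²/5100 = 0.004657 W
P_total = P_R1 + P_R2 + P_R3 + P_R4 + P_R5 = 0.06761 W

Final answer: 0.06761 W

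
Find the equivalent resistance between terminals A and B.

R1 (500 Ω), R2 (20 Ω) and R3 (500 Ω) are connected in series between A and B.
Reduce the network between node 0 (A) and node 3 (B) by series/parallel combination:
  Rs1 = R1 + R2 (series, joined only at node 1) = 500 + 20 = 520 Ω
  Rs2 = R3 + Rs1 (series, joined only at node 2) = 500 + 520 = 1020 Ω
R_eq = 1.02 kΩ

Final answer: 1.02 kΩ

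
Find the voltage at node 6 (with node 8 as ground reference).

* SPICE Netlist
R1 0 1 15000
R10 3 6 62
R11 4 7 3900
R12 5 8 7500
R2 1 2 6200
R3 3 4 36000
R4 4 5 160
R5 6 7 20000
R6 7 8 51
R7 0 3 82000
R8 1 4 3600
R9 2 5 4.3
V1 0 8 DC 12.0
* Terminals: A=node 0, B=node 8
Nodal analysis, taking node 8 as the 0 V reference.
Source V1 fixes V_0 = 12 V.
KCL at each unknown node (sum of currents leaving = 0; resistances in Ω):
  Node 1: (V_1 - 12)/15000 + (V_1 - V_2)/6200 + (V_1 - V_4)/3600 = 0
  Node 2: (V_2 - V_1)/6200 + (V_2 - V_5)/4.3 = 0
  Node 3: (V_3 - V_4)/36000 + (V_3 - 12)/82000 + (V_3 - V_6)/62 = 0
  Node 4: (V_4 - V_3)/36000 + (V_4 - V_5)/160 + (V_4 - V_1)/3600 + (V_4 - V_7)/3900 = 0
  Node 5: (V_5 - V_4)/160 + (V_5 - V_2)/4.3 + (V_5 - 0)/7500 = 0
  Node 6: (V_6 - V_7)/20000 + (V_6 - V_3)/62 = 0
  Node 7: (V_7 - V_6)/20000 + (V_7 - 0)/51 + (V_7 - V_4)/3900 = 0
Collecting terms (coefficients in siemens):
  0.0005057·V_1 - 0.0001613·V_2 - 0.0002778·V_4 = 0.0008
  0.2327·V_2 - 0.0001613·V_1 - 0.2326·V_5 = 0
  0.01617·V_3 - 0.00002778·V_4 - 0.01613·V_6 = 0.0001463
  0.006812·V_4 - 0.0002778·V_1 - 0.00002778·V_3 - 0.00625·V_5 - 0.0002564·V_7 = 0
  0.2389·V_5 - 0.2326·V_2 - 0.00625·V_4 = 0
  0.01618·V_6 - 0.01613·V_3 - 0.00005·V_7 = 0
  0.01991·V_7 - 0.0002564·V_4 - 0.00005·V_6 = 0
Solving these 7 simultaneous equations (Gaussian elimination) gives:
  V_1 = 2.971 V, V_2 = 1.602 V, V_3 = 2.138 V, V_4 = 1.599 V
  V_5 = 1.601 V, V_6 = 2.132 V, V_7 = 0.02595 V
The requested potential is V_6 = 2.132 V.

Final answer: V_6 = 2.132 V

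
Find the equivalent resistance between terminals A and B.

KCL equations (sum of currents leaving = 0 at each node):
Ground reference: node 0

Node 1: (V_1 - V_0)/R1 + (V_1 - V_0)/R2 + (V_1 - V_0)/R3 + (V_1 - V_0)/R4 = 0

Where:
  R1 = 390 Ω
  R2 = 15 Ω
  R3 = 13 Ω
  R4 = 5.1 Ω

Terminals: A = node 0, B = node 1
Reduce the network between node 0 (A) and node 1 (B) by series/parallel combination:
  Rp1 = R1 ‖ R2 ‖ R3 ‖ R4 (parallel, all between nodes 0 and 1) = 1/(1/390 + 1/15 + 1/13 + 1/5.1) = 2.922 Ω
R_eq = 2.922 Ω

Final answer: 2.922 Ω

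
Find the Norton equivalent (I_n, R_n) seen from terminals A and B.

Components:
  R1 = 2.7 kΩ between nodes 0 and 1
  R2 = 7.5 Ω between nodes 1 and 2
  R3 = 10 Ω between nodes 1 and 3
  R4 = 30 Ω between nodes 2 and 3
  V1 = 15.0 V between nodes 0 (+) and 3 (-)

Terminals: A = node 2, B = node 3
Find the Thévenin equivalent first; then I_n = V_th/R_th and R_n = R_th.
Step 1 — V_th is the open-circuit voltage V_A - V_B (nothing connected across the terminals).
Nodal analysis, taking node 3 as the 0 V reference.
Source V1 fixes V_0 = 15 V.
KCL at each unknown node (sum of currents leaving = 0; resistances in Ω):
  Node 1: (V_1 - 15)/2700 + (V_1 - V_2)/7.5 + (V_1 - 0)/10 = 0
  Node 2: (V_2 - V_1)/7.5 + (V_2 - 0)/30 = 0
Collecting terms (coefficients in siemens):
  0.2337·V_1 - 0.1333·V_2 = 0.005556
  0.1667·V_2 - 0.1333·V_1 = 0
Determinant D = (0.2337)(0.1667) - (-0.1333)(-0.1333) = 0.02117
V_1 = [(0.005556)(0.1667) - (-0.1333)(0)]/D = 0.04373 V
V_2 = [(0.2337)(0) - (0.005556)(-0.1333)]/D = 0.03499 V
V_th = V_2 - V_3 = 0.03499 - 0 = 0.03499 V
Step 2 — R_th: zero the source — replace V1 by a short circuit (node 3 merges into node 0) — and find the resistance seen between A (node 2) and B (node 0).
Reduce the network between node 2 (A) and node 0 (B) by series/parallel combination:
  Rp1 = R1 ‖ R3 (parallel, both between nodes 0 and 1) = 1/(1/2700 + 1/10) = 9.963 Ω
  Rs1 = R2 + Rp1 (series, joined only at node 1) = 7.5 + 9.963 = 17.46 Ω
  Rp2 = R4 ‖ Rs1 (parallel, both between nodes 0 and 2) = 1/(1/30 + 1/17.46) = 11.04 Ω
R_th = 11.04 Ω
I_n = V_th/R_th = 0.03499/11.04 = 0.00317 A, and R_n = R_th = 11.04 Ω

Final answer: I_n = 0.00317 A, R_n = 11.04 Ω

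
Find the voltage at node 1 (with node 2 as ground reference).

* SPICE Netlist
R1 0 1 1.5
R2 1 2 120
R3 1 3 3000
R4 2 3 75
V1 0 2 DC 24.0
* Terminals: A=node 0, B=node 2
Nodal analysis, taking node 2 as the 0 V reference.
Source V1 fixes V_0 = 24 V.
KCL at each unknown node (sum of currents leaving = 0; resistances in Ω):
  Node 1: (V_1 - 24)/1.5 + (V_1 - 0)/120 + (V_1 - V_3)/3000 = 0
  Node 3: (V_3 - V_1)/3000 + (V_3 - 0)/75 = 0
Collecting terms (coefficients in siemens):
  0.6753·V_1 - 0.0003333·V_3 = 16
  0.01367·V_3 - 0.0003333·V_1 = 0
Determinant D = (0.6753)(0.01367) - (-0.0003333)(-0.0003333) = 0.009229
V_1 = [(16)(0.01367) - (-0.0003333)(0)]/D = 23.69 V
V_3 = [(0.6753)(0) - (16)(-0.0003333)]/D = 0.5779 V
The requested potential is V_1 = 23.69 V.

Final answer: V_1 = 23.69 V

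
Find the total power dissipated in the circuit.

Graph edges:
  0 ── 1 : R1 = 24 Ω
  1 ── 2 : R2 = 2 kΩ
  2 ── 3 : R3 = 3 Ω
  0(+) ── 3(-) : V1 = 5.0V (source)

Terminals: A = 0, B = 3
Nodal analysis, taking node 3 as the 0 V reference.
Source V1 fixes V_0 = 5 V.
KCL at each unknown node (sum of currents leaving = 0; resistances in Ω):
  Node 1: (V_1 - 5)/24 + (V_1 - V_2)/2000 = 0
  Node 2: (V_2 - V_1)/2000 + (V_2 - 0)/3 = 0
Collecting terms (coefficients in siemens):
  0.04217·V_1 - 0.0005·V_2 = 0.2083
  0.3338·V_2 - 0.0005·V_1 = 0
Determinant D = (0.04217)(0.3338) - (-0.0005)(-0.0005) = 0.01408
V_1 = [(0.2083)(0.3338) - (-0.0005)(0)]/D = 4.941 V
V_2 = [(0.04217)(0) - (0.2083)(-0.0005)]/D = 0.0074 V
Power in each resistor, P = (ΔV)²/R:
  P_R1 = (5 - 4.941)²/24 = 0.000146 W
  P_R2 = (4.941 - 0.0074)²/2000 = 0.01217 W
  P_R3 = (0.0074 - 0)²/3 = 0.00001825 W
P_total = P_R1 + P_R2 + P_R3 = 0.01233 W

Final answer: 0.01233 W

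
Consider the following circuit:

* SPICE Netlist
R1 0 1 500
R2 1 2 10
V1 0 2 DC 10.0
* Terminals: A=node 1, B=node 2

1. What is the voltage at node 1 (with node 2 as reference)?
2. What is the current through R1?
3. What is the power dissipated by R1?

Nodal analysis, taking node 2 as the 0 V reference.
Source V1 fixes V_0 = 10 V.
KCL at each unknown node (sum of currents leaving = 0; resistances in Ω):
  Node 1: (V_1 - 10)/500 + (V_1 - 0)/10 = 0
Collecting terms: 0.102 × V_1 = 0.02  =>  V_1 = 0.1961 V
Part 1:
  Read off the nodal solution: V_1 = 0.1961 V
Part 2:
  I_R1 = (V_0 - V_1)/R1 = (10 - 0.1961)/500 = 0.01961 A
  Magnitude: I_R1 = 0.01961 A
Part 3:
  I_R1 = (V_0 - V_1)/R1 = (10 - 0.1961)/500 = 0.01961 A
  P_R1 = I_R1² × R1 = (0.01961)² × 500 = 0.1922 W

Final answers:
1. V_1 = 0.1961 V
2. I_R1 = 0.01961 A
3. P_R1 = 0.1922 W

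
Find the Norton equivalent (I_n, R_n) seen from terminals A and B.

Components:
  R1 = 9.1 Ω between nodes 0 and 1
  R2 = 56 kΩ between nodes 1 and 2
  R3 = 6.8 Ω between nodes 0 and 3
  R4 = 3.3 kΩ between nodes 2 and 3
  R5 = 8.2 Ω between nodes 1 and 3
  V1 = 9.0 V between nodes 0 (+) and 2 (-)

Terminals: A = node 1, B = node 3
Find the Thévenin equivalent first; then I_n = V_th/R_th and R_n = R_th.
Step 1 — V_th is the open-circuit voltage V_A - V_B (nothing connected across the terminals).
Nodal analysis, taking node 2 as the 0 V reference.
Source V1 fixes V_0 = 9 V.
KCL at each unknown node (sum of currents leaving = 0; resistances in Ω):
  Node 1: (V_1 - 9)/9.1 + (V_1 - 0)/56000 + (V_1 - V_3)/8.2 = 0
  Node 3: (V_3 - 9)/6.8 + (V_3 - 0)/3300 + (V_3 - V_1)/8.2 = 0
Collecting terms (coefficients in siemens):
  0.2319·V_1 - 0.122·V_3 = 0.989
  0.2693·V_3 - 0.122·V_1 = 1.324
Determinant D = (0.2319)(0.2693) - (-0.122)(-0.122) = 0.04757
V_1 = [(0.989)(0.2693) - (-0.122)(1.324)]/D = 8.992 V
V_3 = [(0.2319)(1.324) - (0.989)(-0.122)]/D = 8.986 V
V_th = V_1 - V_3 = 8.992 - 8.986 = 0.005803 V
Step 2 — R_th: zero the source — replace V1 by a short circuit (node 2 merges into node 0) — and find the resistance seen between A (node 1) and B (node 3).
Reduce the network between node 1 (A) and node 3 (B) by series/parallel combination:
  Rp1 = R1 ‖ R2 (parallel, both between nodes 0 and 1) = 1/(1/9.1 + 1/56000) = 9.099 Ω
  Rp2 = R3 ‖ R4 (parallel, both between nodes 0 and 3) = 1/(1/6.8 + 1/3300) = 6.786 Ω
  Rs1 = Rp1 + Rp2 (series, joined only at node 0) = 9.099 + 6.786 = 15.88 Ω
  Rp3 = R5 ‖ Rs1 (parallel, both between nodes 1 and 3) = 1/(1/8.2 + 1/15.88) = 5.408 Ω
R_th = 5.408 Ω
I_n = V_th/R_th = 0.005803/5.408 = 0.001073 A, and R_n = R_th = 5.408 Ω

Final answer: I_n = 0.001073 A, R_n = 5.408 Ω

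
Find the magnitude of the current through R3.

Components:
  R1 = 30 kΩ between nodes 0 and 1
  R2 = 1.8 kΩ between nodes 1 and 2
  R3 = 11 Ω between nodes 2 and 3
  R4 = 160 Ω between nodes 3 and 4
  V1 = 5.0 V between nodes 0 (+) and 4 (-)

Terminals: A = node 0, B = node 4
Nodal analysis, taking node 4 as the 0 V reference.
Source V1 fixes V_0 = 5 V.
KCL at each unknown node (sum of currents leaving = 0; resistances in Ω):
  Node 1: (V_1 - 5)/30000 + (V_1 - V_2)/1800 = 0
  Node 2: (V_2 - V_1)/1800 + (V_2 - V_3)/11 = 0
  Node 3: (V_3 - V_2)/11 + (V_3 - 0)/160 = 0
Collecting terms (coefficients in siemens):
  0.0005889·V_1 - 0.0005556·V_2 = 0.0001667
  0.09146·V_2 - 0.0005556·V_1 - 0.09091·V_3 = 0
  0.09716·V_3 - 0.09091·V_2 = 0
Solving these 3 simultaneous equations (Gaussian elimination) gives:
  V_1 = 0.3082 V, V_2 = 0.02674 V, V_3 = 0.02502 V
I_R3 = (V_2 - V_3)/R3 = (0.02674 - 0.02502)/11 = 0.0001564 A
|I_R3| = 0.0001564 A

Final answer: |I_R3| = 0.0001564 A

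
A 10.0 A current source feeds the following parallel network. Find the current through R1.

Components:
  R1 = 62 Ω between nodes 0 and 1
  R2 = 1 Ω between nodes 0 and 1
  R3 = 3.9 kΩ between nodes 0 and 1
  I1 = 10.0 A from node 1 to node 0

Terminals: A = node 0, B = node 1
All resistors sit directly between nodes 0 and 1, so they are in parallel and share one voltage V; the full source current 10 A splits among them.
1/R_par = 1/62 + 1/1 + 1/3900 = 1.016 S  =>  R_par = 0.9839 Ω
V = I × R_par = 10 × 0.9839 = 9.839 V
I_R1 = V/R1 = 9.839/62 = 0.1587 A

Final answer: 0.1587 A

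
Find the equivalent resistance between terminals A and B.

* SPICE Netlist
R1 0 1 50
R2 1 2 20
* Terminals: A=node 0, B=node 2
Reduce the network between node 0 (A) and node 2 (B) by series/parallel combination:
  Rs1 = R1 + R2 (series, joined only at node 1) = 50 + 20 = 70 Ω
R_eq = 70 Ω

Final answer: 70 Ω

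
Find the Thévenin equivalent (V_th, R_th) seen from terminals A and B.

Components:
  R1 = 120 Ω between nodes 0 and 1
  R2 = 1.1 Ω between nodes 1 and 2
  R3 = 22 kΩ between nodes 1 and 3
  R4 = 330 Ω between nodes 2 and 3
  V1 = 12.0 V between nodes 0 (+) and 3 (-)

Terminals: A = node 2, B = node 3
Step 1 — V_th is the open-circuit voltage V_A - V_B (nothing connected across the terminals).
Nodal analysis, taking node 3 as the 0 V reference.
Source V1 fixes V_0 = 12 V.
KCL at each unknown node (sum of currents leaving = 0; resistances in Ω):
  Node 1: (V_1 - 12)/120 + (V_1 - V_2)/1.1 + (V_1 - 0)/22000 = 0
  Node 2: (V_2 - V_1)/1.1 + (V_2 - 0)/330 = 0
Collecting terms (coefficients in siemens):
  0.9175·V_1 - 0.9091·V_2 = 0.1
  0.9121·V_2 - 0.9091·V_1 = 0
Determinant D = (0.9175)(0.9121) - (-0.9091)(-0.9091) = 0.0104
V_1 = [(0.1)(0.9121) - (-0.9091)(0)]/D = 8.773 V
V_2 = [(0.9175)(0) - (0.1)(-0.9091)]/D = 8.744 V
V_th = V_2 - V_3 = 8.744 - 0 = 8.744 V
Step 2 — R_th: zero the source — replace V1 by a short circuit (node 3 merges into node 0) — and find the resistance seen between A (node 2) and B (node 0).
Reduce the network between node 2 (A) and node 0 (B) by series/parallel combination:
  Rp1 = R1 ‖ R3 (parallel, both between nodes 0 and 1) = 1/(1/120 + 1/22000) = 119.3 Ω
  Rs1 = R2 + Rp1 (series, joined only at node 1) = 1.1 + 119.3 = 120.4 Ω
  Rp2 = R4 ‖ Rs1 (parallel, both between nodes 0 and 2) = 1/(1/330 + 1/120.4) = 88.24 Ω
R_th = 88.24 Ω

Final answer: V_th = 8.744 V, R_th = 88.24 Ω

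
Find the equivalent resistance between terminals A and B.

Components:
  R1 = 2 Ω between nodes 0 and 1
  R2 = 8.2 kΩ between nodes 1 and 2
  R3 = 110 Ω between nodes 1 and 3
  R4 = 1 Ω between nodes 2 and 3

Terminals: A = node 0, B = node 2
Reduce the network between node 0 (A) and node 2 (B) by series/parallel combination:
  Rs1 = R3 + R4 (series, joined only at node 3) = 110 + 1 = 111 Ω
  Rp1 = R2 ‖ Rs1 (parallel, both between nodes 1 and 2) = 1/(1/8200 + 1/111) = 109.5 Ω
  Rs2 = R1 + Rp1 (series, joined only at node 1) = 2 + 109.5 = 111.5 Ω
R_eq = 111.5 Ω

Final answer: 111.5 Ω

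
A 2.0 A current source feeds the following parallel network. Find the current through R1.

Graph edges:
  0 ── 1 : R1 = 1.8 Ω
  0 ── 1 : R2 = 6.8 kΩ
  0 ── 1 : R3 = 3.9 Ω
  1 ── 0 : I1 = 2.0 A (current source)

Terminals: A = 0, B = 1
All resistors sit directly between nodes 0 and 1, so they are in parallel and share one voltage V; the full source current 2 A splits among them.
1/R_par = 1/1.8 + 1/6800 + 1/3.9 = 0.8121 S  =>  R_par = 1.231 Ω
V = I × R_par = 2 × 1.231 = 2.463 V
I_R1 = V/R1 = 2.463/1.8 = 1.368 A

Final answer: 1.368 A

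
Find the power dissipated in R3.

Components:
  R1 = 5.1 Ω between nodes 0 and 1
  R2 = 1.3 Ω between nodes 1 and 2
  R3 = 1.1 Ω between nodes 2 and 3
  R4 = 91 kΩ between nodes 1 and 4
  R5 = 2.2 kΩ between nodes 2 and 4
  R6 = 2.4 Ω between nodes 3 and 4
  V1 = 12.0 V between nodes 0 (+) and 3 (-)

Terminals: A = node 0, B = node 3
Nodal analysis, taking node 3 as the 0 V reference.
Source V1 fixes V_0 = 12 V.
KCL at each unknown node (sum of currents leaving = 0; resistances in Ω):
  Node 1: (V_1 - 12)/5.1 + (V_1 - V_2)/1.3 + (V_1 - V_4)/91000 = 0
  Node 2: (V_2 - V_1)/1.3 + (V_2 - 0)/1.1 + (V_2 - V_4)/2200 = 0
  Node 4: (V_4 - V_1)/91000 + (V_4 - V_2)/2200 + (V_4 - 0)/2.4 = 0
Collecting terms (coefficients in siemens):
  0.9653·V_1 - 0.7692·V_2 - 0.00001099·V_4 = 2.353
  1.679·V_2 - 0.7692·V_1 - 0.0004545·V_4 = 0
  0.4171·V_4 - 0.00001099·V_1 - 0.0004545·V_2 = 0
Solving these 3 simultaneous equations (Gaussian elimination) gives:
  V_1 = 3.839 V, V_2 = 1.759 V, V_4 = 0.002018 V
I_R3 = (V_2 - V_3)/R3 = (1.759 - 0)/1.1 = 1.599 A
P_R3 = I_R3² × R3 = (1.599)² × 1.1 = 2.814 W

Final answer: 2.814 W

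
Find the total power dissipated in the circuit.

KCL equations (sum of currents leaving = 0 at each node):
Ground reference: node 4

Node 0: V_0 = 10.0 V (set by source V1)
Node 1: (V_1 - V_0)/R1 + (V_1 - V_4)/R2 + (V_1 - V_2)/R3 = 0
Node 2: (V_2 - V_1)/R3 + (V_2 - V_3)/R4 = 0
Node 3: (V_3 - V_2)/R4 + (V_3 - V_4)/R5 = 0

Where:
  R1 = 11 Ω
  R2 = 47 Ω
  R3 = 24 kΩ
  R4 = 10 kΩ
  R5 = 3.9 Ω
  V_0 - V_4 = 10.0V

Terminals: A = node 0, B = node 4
Nodal analysis, taking node 4 as the 0 V reference.
Source V1 fixes V_0 = 10 V.
KCL at each unknown node (sum of currents leaving = 0; resistances in Ω):
  Node 1: (V_1 - 10)/11 + (V_1 - 0)/47 + (V_1 - V_2)/24000 = 0
  Node 2: (V_2 - V_1)/24000 + (V_2 - V_3)/10000 = 0
  Node 3: (V_3 - V_2)/10000 + (V_3 - 0)/3.9 = 0
Collecting terms (coefficients in siemens):
  0.1122·V_1 - 0.00004167·V_2 = 0.9091
  0.0001417·V_2 - 0.00004167·V_1 - 0.0001·V_3 = 0
  0.2565·V_3 - 0.0001·V_2 = 0
Solving these 3 simultaneous equations (Gaussian elimination) gives:
  V_1 = 8.101 V, V_2 = 2.383 V, V_3 = 0.0009292 V
Power in each resistor, P = (ΔV)²/R:
  P_R1 = (10 - 8.101)²/11 = 0.3277 W
  P_R2 = (8.101 - 0)²/47 = 1.396 W
  P_R3 = (8.101 - 2.383)²/24000 = 0.001362 W
  P_R4 = (2.383 - 0.0009292)²/10000 = 0.0005676 W
  P_R5 = (0.0009292 - 0)²/3.9 = 0.0000002214 W
P_total = P_R1 + P_R2 + P_R3 + P_R4 + P_R5 = 1.726 W

Final answer: 1.726 W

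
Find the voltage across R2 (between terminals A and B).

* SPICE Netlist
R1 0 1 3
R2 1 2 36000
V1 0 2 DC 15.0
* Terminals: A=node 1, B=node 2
R1 and R2 are in series across V1 (node 0 → node 1 → node 2), and the output A–B is taken across R2, so this is a voltage divider.
Series current: I = V1/(R1 + R2) = 15/(3 + 36000) = 15/36000 = 0.0004166 A
V_R2 = I × R2 = V1 × R2/(R1 + R2) = 15 × 36000/36000 = 15 V

Final answer: 15 V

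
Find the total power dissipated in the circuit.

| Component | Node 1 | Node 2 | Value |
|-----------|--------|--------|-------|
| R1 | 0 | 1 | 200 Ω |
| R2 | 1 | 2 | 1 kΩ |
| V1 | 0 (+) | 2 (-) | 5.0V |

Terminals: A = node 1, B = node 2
Nodal analysis, taking node 2 as the 0 V reference.
Source V1 fixes V_0 = 5 V.
KCL at each unknown node (sum of currents leaving = 0; resistances in Ω):
  Node 1: (V_1 - 5)/200 + (V_1 - 0)/1000 = 0
Collecting terms: 0.006 × V_1 = 0.025  =>  V_1 = 4.167 V
Power in each resistor, P = (ΔV)²/R:
  P_R1 = (5 - 4.167)²/200 = 0.003472 W
  P_R2 = (4.167 - 0)²/1000 = 0.01736 W
P_total = P_R1 + P_R2 = 0.02083 W

Final answer: 0.02083 W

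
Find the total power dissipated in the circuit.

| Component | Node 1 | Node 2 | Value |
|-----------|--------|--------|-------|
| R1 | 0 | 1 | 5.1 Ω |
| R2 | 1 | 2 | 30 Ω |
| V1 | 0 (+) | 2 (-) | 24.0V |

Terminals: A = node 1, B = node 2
Nodal analysis, taking node 2 as the 0 V reference.
Source V1 fixes V_0 = 24 V.
KCL at each unknown node (sum of currents leaving = 0; resistances in Ω):
  Node 1: (V_1 - 24)/5.1 + (V_1 - 0)/30 = 0
Collecting terms: 0.2294 × V_1 = 4.706  =>  V_1 = 20.51 V
Power in each resistor, P = (ΔV)²/R:
  P_R1 = (24 - 20.51)²/5.1 = 2.384 W
  P_R2 = (20.51 - 0)²/30 = 14.03 W
P_total = P_R1 + P_R2 = 16.41 W

Final answer: 16.41 W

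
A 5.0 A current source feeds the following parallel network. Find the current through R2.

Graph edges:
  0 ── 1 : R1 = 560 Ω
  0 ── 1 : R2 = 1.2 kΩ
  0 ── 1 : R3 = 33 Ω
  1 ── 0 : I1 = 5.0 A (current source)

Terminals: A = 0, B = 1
All resistors sit directly between nodes 0 and 1, so they are in parallel and share one voltage V; the full source current 5 A splits among them.
1/R_par = 1/560 + 1/1200 + 1/33 = 0.03292 S  =>  R_par = 30.37 Ω
V = I × R_par = 5 × 30.37 = 151.9 V
I_R2 = V/R2 = 151.9/1200 = 0.1266 A

Final answer: 0.1266 A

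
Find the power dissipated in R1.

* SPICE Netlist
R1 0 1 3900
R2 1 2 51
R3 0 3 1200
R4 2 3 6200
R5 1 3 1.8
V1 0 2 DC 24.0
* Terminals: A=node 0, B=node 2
Nodal analysis, taking node 2 as the 0 V reference.
Source V1 fixes V_0 = 24 V.
KCL at each unknown node (sum of currents leaving = 0; resistances in Ω):
  Node 1: (V_1 - 24)/3900 + (V_1 - 0)/51 + (V_1 - V_3)/1.8 = 0
  Node 3: (V_3 - 24)/1200 + (V_3 - 0)/6200 + (V_3 - V_1)/1.8 = 0
Collecting terms (coefficients in siemens):
  0.5754·V_1 - 0.5556·V_3 = 0.006154
  0.5566·V_3 - 0.5556·V_1 = 0.02
Determinant D = (0.5754)(0.5566) - (-0.5556)(-0.5556) = 0.01161
V_1 = [(0.006154)(0.5566) - (-0.5556)(0.02)]/D = 1.252 V
V_3 = [(0.5754)(0.02) - (0.006154)(-0.5556)]/D = 1.286 V
I_R1 = (V_0 - V_1)/R1 = (24 - 1.252)/3900 = 0.005833 A
P_R1 = I_R1² × R1 = (0.005833)² × 3900 = 0.1327 W

Final answer: 0.1327 W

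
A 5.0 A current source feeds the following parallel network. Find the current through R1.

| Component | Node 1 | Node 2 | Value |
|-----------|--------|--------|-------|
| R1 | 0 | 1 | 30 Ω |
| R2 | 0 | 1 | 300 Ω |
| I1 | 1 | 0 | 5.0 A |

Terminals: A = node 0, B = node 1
All resistors sit directly between nodes 0 and 1, so they are in parallel and share one voltage V; the full source current 5 A splits among them.
1/R_par = 1/30 + 1/300 = 0.03667 S  =>  R_par = 27.27 Ω
V = I × R_par = 5 × 27.27 = 136.4 V
I_R1 = V/R1 = 136.4/30 = 4.545 A

Final answer: 4.545 A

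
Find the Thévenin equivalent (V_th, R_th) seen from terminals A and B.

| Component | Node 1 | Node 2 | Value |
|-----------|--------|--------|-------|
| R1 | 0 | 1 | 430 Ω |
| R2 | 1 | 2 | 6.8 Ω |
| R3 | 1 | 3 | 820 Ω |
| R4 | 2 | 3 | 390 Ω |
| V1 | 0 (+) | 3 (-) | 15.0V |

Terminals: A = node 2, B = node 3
Step 1 — V_th is the open-circuit voltage V_A - V_B (nothing connected across the terminals).
Nodal analysis, taking node 3 as the 0 V reference.
Source V1 fixes V_0 = 15 V.
KCL at each unknown node (sum of currents leaving = 0; resistances in Ω):
  Node 1: (V_1 - 15)/430 + (V_1 - V_2)/6.8 + (V_1 - 0)/820 = 0
  Node 2: (V_2 - V_1)/6.8 + (V_2 - 0)/390 = 0
Collecting terms (coefficients in siemens):
  0.1506·V_1 - 0.1471·V_2 = 0.03488
  0.1496·V_2 - 0.1471·V_1 = 0
Determinant D = (0.1506)(0.1496) - (-0.1471)(-0.1471) = 0.0009075
V_1 = [(0.03488)(0.1496) - (-0.1471)(0)]/D = 5.751 V
V_2 = [(0.1506)(0) - (0.03488)(-0.1471)]/D = 5.653 V
V_th = V_2 - V_3 = 5.653 - 0 = 5.653 V
Step 2 — R_th: zero the source — replace V1 by a short circuit (node 3 merges into node 0) — and find the resistance seen between A (node 2) and B (node 0).
Reduce the network between node 2 (A) and node 0 (B) by series/parallel combination:
  Rp1 = R1 ‖ R3 (parallel, both between nodes 0 and 1) = 1/(1/430 + 1/820) = 282.1 Ω
  Rs1 = R2 + Rp1 (series, joined only at node 1) = 6.8 + 282.1 = 288.9 Ω
  Rp2 = R4 ‖ Rs1 (parallel, both between nodes 0 and 2) = 1/(1/390 + 1/288.9) = 166 Ω
R_th = 166 Ω

Final answer: V_th = 5.653 V, R_th = 166 Ω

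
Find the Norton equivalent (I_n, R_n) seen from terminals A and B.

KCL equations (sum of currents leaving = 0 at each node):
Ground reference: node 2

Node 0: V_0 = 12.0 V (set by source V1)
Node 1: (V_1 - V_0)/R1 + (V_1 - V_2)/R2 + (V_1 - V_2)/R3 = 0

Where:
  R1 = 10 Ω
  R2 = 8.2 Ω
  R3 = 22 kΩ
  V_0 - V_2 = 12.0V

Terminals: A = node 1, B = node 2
Find the Thévenin equivalent first; then I_n = V_th/R_th and R_n = R_th.
Step 1 — V_th is the open-circuit voltage V_A - V_B (nothing connected across the terminals).
Nodal analysis, taking node 2 as the 0 V reference.
Source V1 fixes V_0 = 12 V.
KCL at each unknown node (sum of currents leaving = 0; resistances in Ω):
  Node 1: (V_1 - 12)/10 + (V_1 - 0)/8.2 + (V_1 - 0)/22000 = 0
Collecting terms: 0.222 × V_1 = 1.2  =>  V_1 = 5.405 V
V_th = V_1 - V_2 = 5.405 - 0 = 5.405 V
Step 2 — R_th: zero the source — replace V1 by a short circuit (node 2 merges into node 0) — and find the resistance seen between A (node 1) and B (node 0).
Reduce the network between node 1 (A) and node 0 (B) by series/parallel combination:
  Rp1 = R1 ‖ R2 ‖ R3 (parallel, all between nodes 0 and 1) = 1/(1/10 + 1/8.2 + 1/22000) = 4.505 Ω
R_th = 4.505 Ω
I_n = V_th/R_th = 5.405/4.505 = 1.2 A, and R_n = R_th = 4.505 Ω

Final answer: I_n = 1.2 A, R_n = 4.505 Ω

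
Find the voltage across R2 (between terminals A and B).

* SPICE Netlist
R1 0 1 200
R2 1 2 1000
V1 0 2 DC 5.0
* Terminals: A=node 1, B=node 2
R1 and R2 are in series across V1 (node 0 → node 1 → node 2), and the output A–B is taken across R2, so this is a voltage divider.
Series current: I = V1/(R1 + R2) = 5/(200 + 1000) = 5/1200 = 0.004167 A
V_R2 = I × R2 = V1 × R2/(R1 + R2) = 5 × 1000/1200 = 4.167 V

Final answer: 4.167 V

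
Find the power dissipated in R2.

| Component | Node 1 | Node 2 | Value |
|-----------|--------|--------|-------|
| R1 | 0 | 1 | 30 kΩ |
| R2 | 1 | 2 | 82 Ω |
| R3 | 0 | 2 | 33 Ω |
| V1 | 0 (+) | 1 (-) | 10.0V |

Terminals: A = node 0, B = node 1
Nodal analysis, taking node 1 as the 0 V reference.
Source V1 fixes V_0 = 10 V.
KCL at each unknown node (sum of currents leaving = 0; resistances in Ω):
  Node 2: (V_2 - 0)/82 + (V_2 - 10)/33 = 0
Collecting terms: 0.0425 × V_2 = 0.303  =>  V_2 = 7.13 V
I_R2 = (V_1 - V_2)/R2 = (0 - 7.13)/82 = -0.08696 A
P_R2 = I_R2² × R2 = (-0.08696)² × 82 = 0.62 W

Final answer: 0.62 W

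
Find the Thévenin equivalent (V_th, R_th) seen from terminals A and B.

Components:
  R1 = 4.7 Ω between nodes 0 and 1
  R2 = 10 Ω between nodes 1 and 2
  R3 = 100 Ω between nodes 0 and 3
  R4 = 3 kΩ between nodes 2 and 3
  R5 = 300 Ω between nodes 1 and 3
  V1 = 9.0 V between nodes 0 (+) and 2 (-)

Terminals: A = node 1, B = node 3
Step 1 — V_th is the open-circuit voltage V_A - V_B (nothing connected across the terminals).
Nodal analysis, taking node 2 as the 0 V reference.
Source V1 fixes V_0 = 9 V.
KCL at each unknown node (sum of currents leaving = 0; resistances in Ω):
  Node 1: (V_1 - 9)/4.7 + (V_1 - 0)/10 + (V_1 - V_3)/300 = 0
  Node 3: (V_3 - 9)/100 + (V_3 - 0)/3000 + (V_3 - V_1)/300 = 0
Collecting terms (coefficients in siemens):
  0.3161·V_1 - 0.003333·V_3 = 1.915
  0.01367·V_3 - 0.003333·V_1 = 0.09
Determinant D = (0.3161)(0.01367) - (-0.003333)(-0.003333) = 0.004309
V_1 = [(1.915)(0.01367) - (-0.003333)(0.09)]/D = 6.143 V
V_3 = [(0.3161)(0.09) - (1.915)(-0.003333)]/D = 8.084 V
V_th = V_1 - V_3 = 6.143 - 8.084 = -1.941 V
Step 2 — R_th: zero the source — replace V1 by a short circuit (node 2 merges into node 0) — and find the resistance seen between A (node 1) and B (node 3).
Reduce the network between node 1 (A) and node 3 (B) by series/parallel combination:
  Rp1 = R1 ‖ R2 (parallel, both between nodes 0 and 1) = 1/(1/4.7 + 1/10) = 3.197 Ω
  Rp2 = R3 ‖ R4 (parallel, both between nodes 0 and 3) = 1/(1/100 + 1/3000) = 96.77 Ω
  Rs1 = Rp1 + Rp2 (series, joined only at node 0) = 3.197 + 96.77 = 99.97 Ω
  Rp3 = R5 ‖ Rs1 (parallel, both between nodes 1 and 3) = 1/(1/300 + 1/99.97) = 74.98 Ω
R_th = 74.98 Ω

Final answer: V_th = -1.941 V, R_th = 74.98 Ω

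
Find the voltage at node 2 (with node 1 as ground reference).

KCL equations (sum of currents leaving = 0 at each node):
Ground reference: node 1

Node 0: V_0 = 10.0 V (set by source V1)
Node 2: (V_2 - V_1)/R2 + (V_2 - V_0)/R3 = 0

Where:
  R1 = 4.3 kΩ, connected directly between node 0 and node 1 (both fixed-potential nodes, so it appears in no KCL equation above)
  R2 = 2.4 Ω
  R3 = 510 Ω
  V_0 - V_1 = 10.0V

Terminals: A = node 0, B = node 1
Nodal analysis, taking node 1 as the 0 V reference.
Source V1 fixes V_0 = 10 V.
KCL at each unknown node (sum of currents leaving = 0; resistances in Ω):
  Node 2: (V_2 - 0)/2.4 + (V_2 - 10)/510 = 0
Collecting terms: 0.4186 × V_2 = 0.01961  =>  V_2 = 0.04684 V
The requested potential is V_2 = 0.04684 V.

Final answer: V_2 = 0.04684 V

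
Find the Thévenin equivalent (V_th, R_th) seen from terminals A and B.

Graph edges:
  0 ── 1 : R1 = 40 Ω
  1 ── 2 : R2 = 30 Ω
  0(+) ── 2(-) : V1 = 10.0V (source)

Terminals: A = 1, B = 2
Step 1 — V_th is the open-circuit voltage V_A - V_B (nothing connected across the terminals).
Nodal analysis, taking node 2 as the 0 V reference.
Source V1 fixes V_0 = 10 V.
KCL at each unknown node (sum of currents leaving = 0; resistances in Ω):
  Node 1: (V_1 - 10)/40 + (V_1 - 0)/30 = 0
Collecting terms: 0.05833 × V_1 = 0.25  =>  V_1 = 4.286 V
V_th = V_1 - V_2 = 4.286 - 0 = 4.286 V
Step 2 — R_th: zero the source — replace V1 by a short circuit (node 2 merges into node 0) — and find the resistance seen between A (node 1) and B (node 0).
Reduce the network between node 1 (A) and node 0 (B) by series/parallel combination:
  Rp1 = R1 ‖ R2 (parallel, both between nodes 0 and 1) = 1/(1/40 + 1/30) = 17.14 Ω
R_th = 17.14 Ω

Final answer: V_th = 4.286 V, R_th = 17.14 Ω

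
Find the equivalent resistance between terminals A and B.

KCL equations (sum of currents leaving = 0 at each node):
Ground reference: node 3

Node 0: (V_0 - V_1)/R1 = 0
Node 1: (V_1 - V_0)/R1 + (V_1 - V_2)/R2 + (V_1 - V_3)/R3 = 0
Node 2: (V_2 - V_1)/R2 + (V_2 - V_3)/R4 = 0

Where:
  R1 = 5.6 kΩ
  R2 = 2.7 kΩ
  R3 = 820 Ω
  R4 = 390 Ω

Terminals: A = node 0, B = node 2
Reduce the network between node 0 (A) and node 2 (B) by series/parallel combination:
  Rs1 = R3 + R4 (series, joined only at node 3) = 820 + 390 = 1210 Ω
  Rp1 = R2 ‖ Rs1 (parallel, both between nodes 1 and 2) = 1/(1/2700 + 1/1210) = 835.5 Ω
  Rs2 = R1 + Rp1 (series, joined only at node 1) = 5600 + 835.5 = 6436 Ω
R_eq = 6.436 kΩ

Final answer: 6.436 kΩ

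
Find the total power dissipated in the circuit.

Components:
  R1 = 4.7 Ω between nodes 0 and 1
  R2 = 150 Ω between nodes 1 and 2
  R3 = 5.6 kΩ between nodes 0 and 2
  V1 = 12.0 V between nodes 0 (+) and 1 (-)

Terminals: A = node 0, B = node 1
Nodal analysis, taking node 1 as the 0 V reference.
Source V1 fixes V_0 = 12 V.
KCL at each unknown node (sum of currents leaving = 0; resistances in Ω):
  Node 2: (V_2 - 0)/150 + (V_2 - 12)/5600 = 0
Collecting terms: 0.006845 × V_2 = 0.002143  =>  V_2 = 0.313 V
Power in each resistor, P = (ΔV)²/R:
  P_R1 = (12 - 0)²/4.7 = 30.64 W
  P_R2 = (0 - 0.313)²/150 = 0.0006533 W
  P_R3 = (12 - 0.313)²/5600 = 0.02439 W
P_total = P_R1 + P_R2 + P_R3 = 30.66 W

Final answer: 30.66 W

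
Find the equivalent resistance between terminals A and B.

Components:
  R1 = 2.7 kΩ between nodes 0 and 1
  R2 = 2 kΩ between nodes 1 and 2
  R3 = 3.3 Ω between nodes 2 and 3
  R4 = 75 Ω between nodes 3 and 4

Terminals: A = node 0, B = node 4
Reduce the network between node 0 (A) and node 4 (B) by series/parallel combination:
  Rs1 = R1 + R2 (series, joined only at node 1) = 2700 + 2000 = 4700 Ω
  Rs2 = R3 + Rs1 (series, joined only at node 2) = 3.3 + 4700 = 4703 Ω
  Rs3 = R4 + Rs2 (series, joined only at node 3) = 75 + 4703 = 4778 Ω
R_eq = 4.778 kΩ

Final answer: 4.778 kΩ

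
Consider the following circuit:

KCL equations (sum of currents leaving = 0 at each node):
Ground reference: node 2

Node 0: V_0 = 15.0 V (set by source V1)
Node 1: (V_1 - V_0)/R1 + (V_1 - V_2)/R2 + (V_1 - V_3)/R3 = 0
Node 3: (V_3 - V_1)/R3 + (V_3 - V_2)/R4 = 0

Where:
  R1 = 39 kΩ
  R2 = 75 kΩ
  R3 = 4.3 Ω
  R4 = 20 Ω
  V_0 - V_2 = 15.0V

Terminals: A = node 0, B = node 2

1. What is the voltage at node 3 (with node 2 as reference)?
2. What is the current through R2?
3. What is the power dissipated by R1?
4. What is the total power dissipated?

Nodal analysis, taking node 2 as the 0 V reference.
Source V1 fixes V_0 = 15 V.
KCL at each unknown node (sum of currents leaving = 0; resistances in Ω):
  Node 1: (V_1 - 15)/39000 + (V_1 - 0)/75000 + (V_1 - V_3)/4.3 = 0
  Node 3: (V_3 - V_1)/4.3 + (V_3 - 0)/20 = 0
Collecting terms (coefficients in siemens):
  0.2326·V_1 - 0.2326·V_3 = 0.0003846
  0.2826·V_3 - 0.2326·V_1 = 0
Determinant D = (0.2326)(0.2826) - (-0.2326)(-0.2326) = 0.01164
V_1 = [(0.0003846)(0.2826) - (-0.2326)(0)]/D = 0.009337 V
V_3 = [(0.2326)(0) - (0.0003846)(-0.2326)]/D = 0.007685 V
Part 1:
  Read off the nodal solution: V_3 = 0.007685 V
Part 2:
  I_R2 = (V_1 - V_2)/R2 = (0.009337 - 0)/75000 = 0.0000001245 A
  Magnitude: I_R2 = 0.0000001245 A
Part 3:
  I_R1 = (V_0 - V_1)/R1 = (15 - 0.009337)/39000 = 0.0003844 A
  P_R1 = I_R1² × R1 = (0.0003844)² × 39000 = 0.005762 W
Part 4:
  Power in each resistor, P = (ΔV)²/R:
    P_R1 = (15 - 0.009337)²/39000 = 0.005762 W
    P_R2 = (0.009337 - 0)²/75000 = 0.000000001162 W
    P_R3 = (0.009337 - 0.007685)²/4.3 = 0.0000006349 W
    P_R4 = (0 - 0.007685)²/20 = 0.000002953 W
  P_total = P_R1 + P_R2 + P_R3 + P_R4 = 0.005766 W

Final answers:
1. V_3 = 0.007685 V
2. I_R2 = 1.245e-07 A
3. P_R1 = 0.005762 W
4. P_total = 0.005766 W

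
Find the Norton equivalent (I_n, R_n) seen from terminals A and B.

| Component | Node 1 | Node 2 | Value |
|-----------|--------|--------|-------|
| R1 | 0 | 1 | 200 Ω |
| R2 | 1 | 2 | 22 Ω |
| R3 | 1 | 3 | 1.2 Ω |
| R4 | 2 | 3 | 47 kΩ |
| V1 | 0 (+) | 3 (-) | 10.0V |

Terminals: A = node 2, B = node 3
Find the Thévenin equivalent first; then I_n = V_th/R_th and R_n = R_th.
Step 1 — V_th is the open-circuit voltage V_A - V_B (nothing connected across the terminals).
Nodal analysis, taking node 3 as the 0 V reference.
Source V1 fixes V_0 = 10 V.
KCL at each unknown node (sum of currents leaving = 0; resistances in Ω):
  Node 1: (V_1 - 10)/200 + (V_1 - V_2)/22 + (V_1 - 0)/1.2 = 0
  Node 2: (V_2 - V_1)/22 + (V_2 - 0)/47000 = 0
Collecting terms (coefficients in siemens):
  0.8838·V_1 - 0.04545·V_2 = 0.05
  0.04548·V_2 - 0.04545·V_1 = 0
Determinant D = (0.8838)(0.04548) - (-0.04545)(-0.04545) = 0.03812
V_1 = [(0.05)(0.04548) - (-0.04545)(0)]/D = 0.05964 V
V_2 = [(0.8838)(0) - (0.05)(-0.04545)]/D = 0.05961 V
V_th = V_2 - V_3 = 0.05961 - 0 = 0.05961 V
Step 2 — R_th: zero the source — replace V1 by a short circuit (node 3 merges into node 0) — and find the resistance seen between A (node 2) and B (node 0).
Reduce the network between node 2 (A) and node 0 (B) by series/parallel combination:
  Rp1 = R1 ‖ R3 (parallel, both between nodes 0 and 1) = 1/(1/200 + 1/1.2) = 1.193 Ω
  Rs1 = R2 + Rp1 (series, joined only at node 1) = 22 + 1.193 = 23.19 Ω
  Rp2 = R4 ‖ Rs1 (parallel, both between nodes 0 and 2) = 1/(1/47000 + 1/23.19) = 23.18 Ω
R_th = 23.18 Ω
I_n = V_th/R_th = 0.05961/23.18 = 0.002572 A, and R_n = R_th = 23.18 Ω

Final answer: I_n = 0.002572 A, R_n = 23.18 Ω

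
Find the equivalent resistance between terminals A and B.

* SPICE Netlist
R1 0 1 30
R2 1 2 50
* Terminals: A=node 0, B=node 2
Reduce the network between node 0 (A) and node 2 (B) by series/parallel combination:
  Rs1 = R1 + R2 (series, joined only at node 1) = 30 + 50 = 80 Ω
R_eq = 80 Ω

Final answer: 80 Ω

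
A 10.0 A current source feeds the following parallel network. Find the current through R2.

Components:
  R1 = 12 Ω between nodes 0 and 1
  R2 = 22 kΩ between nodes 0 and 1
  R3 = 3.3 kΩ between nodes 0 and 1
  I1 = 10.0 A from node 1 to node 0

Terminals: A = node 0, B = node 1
All resistors sit directly between nodes 0 and 1, so they are in parallel and share one voltage V; the full source current 10 A splits among them.
1/R_par = 1/12 + 1/22000 + 1/3300 = 0.08368 S  =>  R_par = 11.95 Ω
V = I × R_par = 10 × 11.95 = 119.5 V
I_R2 = V/R2 = 119.5/22000 = 0.005432 A

Final answer: 0.005432 A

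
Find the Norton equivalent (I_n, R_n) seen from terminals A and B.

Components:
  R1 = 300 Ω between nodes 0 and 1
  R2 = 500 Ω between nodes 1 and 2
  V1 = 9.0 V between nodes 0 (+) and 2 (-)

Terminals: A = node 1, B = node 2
Find the Thévenin equivalent first; then I_n = V_th/R_th and R_n = R_th.
Step 1 — V_th is the open-circuit voltage V_A - V_B (nothing connected across the terminals).
Nodal analysis, taking node 2 as the 0 V reference.
Source V1 fixes V_0 = 9 V.
KCL at each unknown node (sum of currents leaving = 0; resistances in Ω):
  Node 1: (V_1 - 9)/300 + (V_1 - 0)/500 = 0
Collecting terms: 0.005333 × V_1 = 0.03  =>  V_1 = 5.625 V
V_th = V_1 - V_2 = 5.625 - 0 = 5.625 V
Step 2 — R_th: zero the source — replace V1 by a short circuit (node 2 merges into node 0) — and find the resistance seen between A (node 1) and B (node 0).
Reduce the network between node 1 (A) and node 0 (B) by series/parallel combination:
  Rp1 = R1 ‖ R2 (parallel, both between nodes 0 and 1) = 1/(1/300 + 1/500) = 187.5 Ω
R_th = 187.5 Ω
I_n = V_th/R_th = 5.625/187.5 = 0.03 A, and R_n = R_th = 187.5 Ω

Final answer: I_n = 0.03 A, R_n = 187.5 Ω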